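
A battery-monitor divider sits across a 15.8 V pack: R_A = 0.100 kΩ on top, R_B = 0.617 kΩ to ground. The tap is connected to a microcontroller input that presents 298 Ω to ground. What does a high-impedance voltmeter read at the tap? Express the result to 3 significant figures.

The load sits in parallel with R_B: R_B‖R_L = (617 × 298) / (617 + 298) = 200.9 Ω.
V_out = 15.8 × 200.9 / (100 + 200.9) = 15.8 × 200.9/300.9 = 10.5 V.
(Unloaded it would have been 13.6 V.)

V_out ≈ 10.5 V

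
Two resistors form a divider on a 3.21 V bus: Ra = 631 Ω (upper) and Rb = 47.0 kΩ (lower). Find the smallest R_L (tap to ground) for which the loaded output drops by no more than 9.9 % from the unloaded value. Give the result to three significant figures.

Output resistance R_th = Ra‖Rb = (631 × 47000)/47630 = 622.6 Ω.
The fractional drop is R_th/(R_th + R_L); requiring this ≤ 0.0990 gives R_L ≥ R_th(1/0.0990 − 1) = 622.6 × 9.101 = 5.67 kΩ.

R_L(min) ≈ 5.67 kΩ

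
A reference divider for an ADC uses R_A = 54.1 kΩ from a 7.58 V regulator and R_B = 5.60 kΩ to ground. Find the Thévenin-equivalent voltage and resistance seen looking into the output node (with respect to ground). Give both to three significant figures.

V_th = 0.711 V, R_th = 5.07 kΩ

V_th is the open-circuit tap voltage: 7.58 × 5.60/(54.1 + 5.60) = 0.711 V.
With the supply zeroed, R_A and R_B appear in parallel from the tap: R_th = R_A‖R_B = (54.1 × 5.60)/59.70 = 5.07 kΩ.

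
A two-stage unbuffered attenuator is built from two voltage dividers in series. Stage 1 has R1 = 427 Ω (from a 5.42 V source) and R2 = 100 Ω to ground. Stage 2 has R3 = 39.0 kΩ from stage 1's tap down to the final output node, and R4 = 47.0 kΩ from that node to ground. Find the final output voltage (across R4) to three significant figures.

V_out ≈ 0.562 V

Stage 2 presents R3+R4 = 86000 Ω as a load on stage 1's tap.
Stage 1's lower leg becomes R2‖(R3+R4) = 99.88 Ω, so V_mid = 5.42 × 99.88/526.9 = 1.027 V.
Stage 2 is itself unloaded: V_out = V_mid × R4/(R3+R4) = 1.027 × 47000/86000 = 0.562 V.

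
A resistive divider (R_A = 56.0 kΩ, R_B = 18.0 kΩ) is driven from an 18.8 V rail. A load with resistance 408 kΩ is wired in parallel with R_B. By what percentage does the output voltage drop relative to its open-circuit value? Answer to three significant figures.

3.23 %

The divider's output (Thévenin) resistance is R_A‖R_B = 13.62 kΩ.
Fractional drop under load = R_th/(R_th + R_L) = 13.62 / (13.62 + 408) = 0.03231.
So the output falls by 3.23 %.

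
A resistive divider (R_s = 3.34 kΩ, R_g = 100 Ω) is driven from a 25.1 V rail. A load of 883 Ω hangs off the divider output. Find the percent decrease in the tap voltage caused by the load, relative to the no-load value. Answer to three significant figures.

Unloaded V = 25.1 × 100/3440 = 0.72965 V.
Loaded: R_g‖R_L = 89.83 Ω, giving V = 25.1 × 89.83/3430 = 0.65737 V.
Drop = (0.72965 − 0.65737) / 0.72965 = 9.91 %.

9.91 %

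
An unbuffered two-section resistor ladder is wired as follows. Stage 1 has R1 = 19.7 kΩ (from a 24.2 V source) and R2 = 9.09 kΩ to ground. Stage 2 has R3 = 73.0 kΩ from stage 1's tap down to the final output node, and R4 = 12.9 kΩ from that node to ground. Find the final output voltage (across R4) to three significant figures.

V_out ≈ 1.07 V

Stage 2 presents R3+R4 = 85.90 kΩ as a load on stage 1's tap.
Stage 1's lower leg becomes R2‖(R3+R4) = 8.220 kΩ, so V_mid = 24.2 × 8.220/27.92 = 7.125 V.
Stage 2 is itself unloaded: V_out = V_mid × R4/(R3+R4) = 7.125 × 12.9/85.90 = 1.07 V.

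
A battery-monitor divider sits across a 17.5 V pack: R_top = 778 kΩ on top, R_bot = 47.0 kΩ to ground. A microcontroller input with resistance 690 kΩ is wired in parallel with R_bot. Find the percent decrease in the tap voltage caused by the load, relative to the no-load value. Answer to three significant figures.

6.04 %

The divider's output (Thévenin) resistance is R_top‖R_bot = 44.32 kΩ.
Fractional drop under load = R_th/(R_th + R_L) = 44.32 / (44.32 + 690) = 0.06036.
So the output falls by 6.04 %.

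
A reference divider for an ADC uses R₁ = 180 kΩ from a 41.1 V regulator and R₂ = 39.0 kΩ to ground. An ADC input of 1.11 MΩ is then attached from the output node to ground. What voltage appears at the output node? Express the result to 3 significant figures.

V_out ≈ 7.11 V

The load sits in parallel with R₂: R₂‖R_L = (39.0 × 1110) / (39.0 + 1110) = 37.68 kΩ.
V_out = 41.1 × 37.68 / (180 + 37.68) = 41.1 × 37.68/217.7 = 7.11 V.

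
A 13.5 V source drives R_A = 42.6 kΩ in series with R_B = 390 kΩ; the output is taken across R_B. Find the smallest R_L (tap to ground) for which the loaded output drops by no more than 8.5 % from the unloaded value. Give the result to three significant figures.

R_L(min) ≈ 413 kΩ

Output resistance R_th = R_A‖R_B = (42.6 × 390)/432.6 = 38.40 kΩ.
The fractional drop is R_th/(R_th + R_L); requiring this ≤ 0.0850 gives R_L ≥ R_th(1/0.0850 − 1) = 38.40 × 10.76 = 413 kΩ.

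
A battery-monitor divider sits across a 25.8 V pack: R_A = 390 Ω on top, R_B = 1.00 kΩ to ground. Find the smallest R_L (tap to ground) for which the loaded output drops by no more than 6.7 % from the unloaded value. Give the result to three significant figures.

R_L(min) ≈ 3.91 kΩ

Output resistance R_th = R_A‖R_B = (390 × 1000)/1390 = 280.6 Ω.
The fractional drop is R_th/(R_th + R_L); requiring this ≤ 0.0670 gives R_L ≥ R_th(1/0.0670 − 1) = 280.6 × 13.93 = 3.91 kΩ.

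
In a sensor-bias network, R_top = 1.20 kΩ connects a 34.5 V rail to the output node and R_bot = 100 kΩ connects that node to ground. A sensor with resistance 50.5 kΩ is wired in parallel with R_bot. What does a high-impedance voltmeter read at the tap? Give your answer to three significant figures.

V_out ≈ 33.3 V

The load sits in parallel with R_bot: R_bot‖R_L = (100 × 50.5) / (100 + 50.5) = 33.55 kΩ.
V_out = 34.5 × 33.55 / (1.20 + 33.55) = 34.5 × 33.55/34.75 = 33.3 V.
(Unloaded it would have been 34.1 V.)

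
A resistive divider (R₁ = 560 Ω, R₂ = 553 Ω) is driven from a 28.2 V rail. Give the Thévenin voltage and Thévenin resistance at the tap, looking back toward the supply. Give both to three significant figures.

V_th is the open-circuit tap voltage: 28.2 × 553/(560 + 553) = 14.0 V.
With the supply zeroed, R₁ and R₂ appear in parallel from the tap: R_th = R₁‖R₂ = (560 × 553)/1113 = 278 Ω.

V_th = 14.0 V, R_th = 278 Ω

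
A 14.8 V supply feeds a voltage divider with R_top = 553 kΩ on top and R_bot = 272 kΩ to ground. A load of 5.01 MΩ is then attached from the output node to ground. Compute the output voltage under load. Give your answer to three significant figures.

V_out ≈ 4.71 V

The load sits in parallel with R_bot: R_bot‖R_L = (272 × 5010) / (272 + 5010) = 258.0 kΩ.
V_out = 14.8 × 258.0 / (553 + 258.0) = 14.8 × 258.0/811.0 = 4.71 V.
(Unloaded it would have been 4.88 V.)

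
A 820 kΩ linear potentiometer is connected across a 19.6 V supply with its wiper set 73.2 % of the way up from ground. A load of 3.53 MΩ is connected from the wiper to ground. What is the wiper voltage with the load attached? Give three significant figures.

V ≈ 13.7 V

The wiper splits the pot into (1−α)R = 219.8 kΩ above and αR = 600.2 kΩ below.
Lower section ‖ load = 513.0 kΩ.
V_wiper = 19.6 × 513.0/(219.8 + 513.0) = 13.7 V.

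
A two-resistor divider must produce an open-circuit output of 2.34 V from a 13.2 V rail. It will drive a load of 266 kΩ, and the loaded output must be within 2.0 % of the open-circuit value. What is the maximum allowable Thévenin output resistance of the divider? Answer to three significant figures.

R_th ≤ 5.43 kΩ

Loading drop = R_th/(R_th + R_L) ≤ 0.0200, so R_th ≤ R_L · ε/(1−ε) = 266 kΩ × 0.0200/0.9800 = 5.43 kΩ.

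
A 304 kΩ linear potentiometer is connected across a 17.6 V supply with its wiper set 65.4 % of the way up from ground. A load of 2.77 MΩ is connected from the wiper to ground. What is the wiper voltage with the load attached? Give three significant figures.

V ≈ 11.2 V

The wiper splits the pot into (1−α)R = 105.2 kΩ above and αR = 198.8 kΩ below.
Lower section ‖ load = 185.5 kΩ.
V_wiper = 17.6 × 185.5/(105.2 + 185.5) = 11.2 V.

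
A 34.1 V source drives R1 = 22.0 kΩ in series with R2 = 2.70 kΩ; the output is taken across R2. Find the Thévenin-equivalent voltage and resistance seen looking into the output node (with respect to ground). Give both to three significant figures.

V_th is the open-circuit tap voltage: 34.1 × 2.70/(22.0 + 2.70) = 3.73 V.
With the supply zeroed, R1 and R2 appear in parallel from the tap: R_th = R1‖R2 = (22.0 × 2.70)/24.70 = 2.40 kΩ.

V_th = 3.73 V, R_th = 2.40 kΩ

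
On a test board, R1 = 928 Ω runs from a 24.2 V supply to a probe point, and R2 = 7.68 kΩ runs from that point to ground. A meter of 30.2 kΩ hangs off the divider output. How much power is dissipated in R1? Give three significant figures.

Total resistance from the source is R1 + (R2‖R_L) = 7051 Ω, so I = 24.2/7051 Ω = 3.432 mA.
P = I²·R1 = (3.432 mA)² × 928 Ω = 10.9 mW.

P ≈ 10.9 mW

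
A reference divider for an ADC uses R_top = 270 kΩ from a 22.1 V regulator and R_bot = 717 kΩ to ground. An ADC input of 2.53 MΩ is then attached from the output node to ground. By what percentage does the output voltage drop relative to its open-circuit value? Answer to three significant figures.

The divider's output (Thévenin) resistance is R_top‖R_bot = 196.1 kΩ.
Fractional drop under load = R_th/(R_th + R_L) = 196.1 / (196.1 + 2530) = 0.07195.
So the output falls by 7.19 %.

7.19 %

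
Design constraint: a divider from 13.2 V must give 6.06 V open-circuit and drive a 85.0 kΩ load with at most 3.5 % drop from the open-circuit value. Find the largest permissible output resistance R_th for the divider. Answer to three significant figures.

R_th ≤ 3.08 kΩ

Loading drop = R_th/(R_th + R_L) ≤ 0.0350, so R_th ≤ R_L · ε/(1−ε) = 85.0 kΩ × 0.0350/0.9650 = 3.08 kΩ.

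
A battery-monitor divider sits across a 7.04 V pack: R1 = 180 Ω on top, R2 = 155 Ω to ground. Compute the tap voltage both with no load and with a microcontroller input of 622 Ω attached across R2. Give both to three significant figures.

Open-circuit: V = 7.04 × 155/(180 + 155) = 3.26 V.
With the load, R2 becomes R2‖R_L = 124.1 Ω, so V = 7.04 × 124.1/304.1 = 2.87 V.

Unloaded: 3.26 V; loaded: 2.87 V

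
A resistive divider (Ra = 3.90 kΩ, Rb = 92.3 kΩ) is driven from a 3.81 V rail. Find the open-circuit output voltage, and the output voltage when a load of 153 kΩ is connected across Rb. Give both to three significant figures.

Open-circuit: V = 3.81 × 92.3/(3.90 + 92.3) = 3.66 V.
With the load, Rb becomes Rb‖R_L = 57.57 kΩ, so V = 3.81 × 57.57/61.47 = 3.57 V.

Unloaded: 3.66 V; loaded: 3.57 V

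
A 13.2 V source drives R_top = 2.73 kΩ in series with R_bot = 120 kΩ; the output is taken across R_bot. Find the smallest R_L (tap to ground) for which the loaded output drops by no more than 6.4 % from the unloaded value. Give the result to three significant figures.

R_L(min) ≈ 39.0 kΩ

Output resistance R_th = R_top‖R_bot = (2.73 × 120)/122.7 = 2.669 kΩ.
The fractional drop is R_th/(R_th + R_L); requiring this ≤ 0.0640 gives R_L ≥ R_th(1/0.0640 − 1) = 2.669 × 14.62 = 39.0 kΩ.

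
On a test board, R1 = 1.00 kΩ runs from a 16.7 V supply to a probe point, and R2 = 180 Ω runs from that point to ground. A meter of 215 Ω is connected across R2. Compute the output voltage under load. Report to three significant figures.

The load sits in parallel with R2: R2‖R_L = (180 × 215) / (180 + 215) = 97.97 Ω.
V_out = 16.7 × 97.97 / (1000 + 97.97) = 16.7 × 97.97/1098 = 1.49 V.

V_out ≈ 1.49 V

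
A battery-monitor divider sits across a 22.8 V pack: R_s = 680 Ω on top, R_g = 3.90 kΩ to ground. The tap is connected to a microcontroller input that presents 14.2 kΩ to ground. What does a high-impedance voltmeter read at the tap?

The load sits in parallel with R_g: R_g‖R_L = (3900 × 14200) / (3900 + 14200) = 3060 Ω.
V_out = 22.8 × 3060 / (680 + 3060) = 22.8 × 3060/3740 = 18.7 V.
(Unloaded it would have been 19.4 V.)

V_out ≈ 18.7 V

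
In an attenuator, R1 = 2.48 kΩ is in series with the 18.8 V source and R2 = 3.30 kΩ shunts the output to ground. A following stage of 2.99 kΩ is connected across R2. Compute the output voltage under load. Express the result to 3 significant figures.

The load sits in parallel with R2: R2‖R_L = (3.30 × 2.99) / (3.30 + 2.99) = 1.569 kΩ.
V_out = 18.8 × 1.569 / (2.48 + 1.569) = 18.8 × 1.569/4.049 = 7.28 V.
(Unloaded it would have been 10.7 V.)

V_out ≈ 7.28 V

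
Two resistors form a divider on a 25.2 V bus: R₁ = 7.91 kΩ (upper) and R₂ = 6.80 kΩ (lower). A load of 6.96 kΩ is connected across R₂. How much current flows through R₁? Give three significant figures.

I ≈ 2.22 mA

R₂‖R_L = 3.440 kΩ, so the source sees R₁ + R₂‖R_L = 11.35 kΩ.
I = 25.2 V / 11.35 kΩ = 2.22 mA.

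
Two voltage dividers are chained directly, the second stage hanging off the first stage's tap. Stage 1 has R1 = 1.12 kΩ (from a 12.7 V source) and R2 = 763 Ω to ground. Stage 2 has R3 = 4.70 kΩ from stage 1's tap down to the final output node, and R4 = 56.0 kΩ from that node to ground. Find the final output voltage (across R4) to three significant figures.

Stage 2 presents R3+R4 = 60700 Ω as a load on stage 1's tap.
Stage 1's lower leg becomes R2‖(R3+R4) = 753.5 Ω, so V_mid = 12.7 × 753.5/1874 = 5.108 V.
Stage 2 is itself unloaded: V_out = V_mid × R4/(R3+R4) = 5.108 × 56000/60700 = 4.71 V.

V_out ≈ 4.71 V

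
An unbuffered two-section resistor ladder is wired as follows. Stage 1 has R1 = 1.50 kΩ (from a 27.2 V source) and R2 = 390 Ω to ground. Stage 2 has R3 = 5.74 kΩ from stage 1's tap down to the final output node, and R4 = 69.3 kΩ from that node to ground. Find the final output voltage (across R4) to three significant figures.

V_out ≈ 5.16 V

Stage 2 presents R3+R4 = 75040 Ω as a load on stage 1's tap.
Stage 1's lower leg becomes R2‖(R3+R4) = 388.0 Ω, so V_mid = 27.2 × 388.0/1888 = 5.590 V.
Stage 2 is itself unloaded: V_out = V_mid × R4/(R3+R4) = 5.590 × 69300/75040 = 5.16 V.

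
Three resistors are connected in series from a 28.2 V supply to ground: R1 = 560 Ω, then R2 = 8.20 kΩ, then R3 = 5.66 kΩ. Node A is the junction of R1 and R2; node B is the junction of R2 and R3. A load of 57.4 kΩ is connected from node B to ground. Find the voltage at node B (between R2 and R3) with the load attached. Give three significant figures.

V ≈ 10.4 V

At node B, R3 is in parallel with the load: R3‖R_L = 5152 Ω.
Below node A the resistance is R2 + (R3‖R_L) = 13350 Ω, so V_A = 28.2 × 13350/13910 = 27.06 V.
Then V_B = V_A × (R3‖R_L)/(R2 + R3‖R_L) = 27.06 × 5152/13350 = 10.4 V.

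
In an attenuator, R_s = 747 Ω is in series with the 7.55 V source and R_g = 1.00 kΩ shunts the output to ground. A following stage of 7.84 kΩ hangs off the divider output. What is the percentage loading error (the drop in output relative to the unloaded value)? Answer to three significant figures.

5.17 %

The divider's output (Thévenin) resistance is R_s‖R_g = 427.6 Ω.
Fractional drop under load = R_th/(R_th + R_L) = 427.6 / (427.6 + 7840) = 0.05172.
So the output falls by 5.17 %.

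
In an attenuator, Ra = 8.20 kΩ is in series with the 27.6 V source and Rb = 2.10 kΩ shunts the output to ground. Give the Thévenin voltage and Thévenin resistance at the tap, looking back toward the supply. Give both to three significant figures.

V_th = 5.63 V, R_th = 1.67 kΩ

V_th is the open-circuit tap voltage: 27.6 × 2.10/(8.20 + 2.10) = 5.63 V.
With the supply zeroed, Ra and Rb appear in parallel from the tap: R_th = Ra‖Rb = (8.20 × 2.10)/10.30 = 1.67 kΩ.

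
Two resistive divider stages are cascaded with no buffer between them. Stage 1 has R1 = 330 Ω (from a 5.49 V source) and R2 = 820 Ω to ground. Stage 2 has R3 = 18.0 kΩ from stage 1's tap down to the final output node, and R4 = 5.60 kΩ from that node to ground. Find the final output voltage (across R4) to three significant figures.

V_out ≈ 0.920 V

Stage 2 presents R3+R4 = 23600 Ω as a load on stage 1's tap.
Stage 1's lower leg becomes R2‖(R3+R4) = 792.5 Ω, so V_mid = 5.49 × 792.5/1122 = 3.876 V.
Stage 2 is itself unloaded: V_out = V_mid × R4/(R3+R4) = 3.876 × 5600/23600 = 0.920 V.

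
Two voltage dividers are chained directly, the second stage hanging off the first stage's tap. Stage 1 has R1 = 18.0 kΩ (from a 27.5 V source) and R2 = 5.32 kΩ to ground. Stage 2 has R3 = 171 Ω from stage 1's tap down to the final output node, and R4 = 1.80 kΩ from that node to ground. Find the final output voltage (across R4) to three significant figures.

V_out ≈ 1.86 V

Stage 2 presents R3+R4 = 1971 Ω as a load on stage 1's tap.
Stage 1's lower leg becomes R2‖(R3+R4) = 1438 Ω, so V_mid = 27.5 × 1438/19440 = 2.035 V.
Stage 2 is itself unloaded: V_out = V_mid × R4/(R3+R4) = 2.035 × 1800/1971 = 1.86 V.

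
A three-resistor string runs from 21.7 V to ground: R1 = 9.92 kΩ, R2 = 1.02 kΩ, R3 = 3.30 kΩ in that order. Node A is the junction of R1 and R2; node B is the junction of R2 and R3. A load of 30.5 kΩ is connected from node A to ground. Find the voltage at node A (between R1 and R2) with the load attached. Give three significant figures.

Below node A the series string R2+R3 = 4.320 kΩ sits in parallel with the 30.5 kΩ load: 3.784 kΩ.
V_A = 21.7 × 3.784/(9.92 + 3.784) = 5.99 V.

V ≈ 5.99 V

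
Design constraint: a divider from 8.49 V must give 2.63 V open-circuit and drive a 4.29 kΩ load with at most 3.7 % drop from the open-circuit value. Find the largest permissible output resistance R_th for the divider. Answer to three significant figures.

R_th ≤ 165 Ω

Loading drop = R_th/(R_th + R_L) ≤ 0.0370, so R_th ≤ R_L · ε/(1−ε) = 4.29 kΩ × 0.0370/0.9630 = 165 Ω.
(Any R1, R2 with R2/(R1+R2) = 0.310 and R1‖R2 ≤ 165 Ω will meet the spec.)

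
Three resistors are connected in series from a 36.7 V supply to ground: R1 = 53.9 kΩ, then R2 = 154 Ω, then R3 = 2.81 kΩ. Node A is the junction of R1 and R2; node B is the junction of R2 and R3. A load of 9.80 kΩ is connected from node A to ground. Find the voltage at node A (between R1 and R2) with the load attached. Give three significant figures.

V ≈ 1.49 V

Below node A the series string R2+R3 = 2964 Ω sits in parallel with the 9800 Ω load: 2276 Ω.
V_A = 36.7 × 2276/(53900 + 2276) = 1.49 V.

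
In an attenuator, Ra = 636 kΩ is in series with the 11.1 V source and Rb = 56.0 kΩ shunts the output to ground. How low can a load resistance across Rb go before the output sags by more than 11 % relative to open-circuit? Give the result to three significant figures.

R_L(min) ≈ 416 kΩ

Output resistance R_th = Ra‖Rb = (636 × 56.0)/692.0 = 51.47 kΩ.
The fractional drop is R_th/(R_th + R_L); requiring this ≤ 0.110 gives R_L ≥ R_th(1/0.110 − 1) = 51.47 × 8.091 = 416 kΩ.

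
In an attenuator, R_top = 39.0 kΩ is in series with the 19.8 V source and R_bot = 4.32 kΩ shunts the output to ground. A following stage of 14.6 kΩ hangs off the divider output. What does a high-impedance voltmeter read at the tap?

V_out ≈ 1.56 V

The load sits in parallel with R_bot: R_bot‖R_L = (4.32 × 14.6) / (4.32 + 14.6) = 3.334 kΩ.
V_out = 19.8 × 3.334 / (39.0 + 3.334) = 19.8 × 3.334/42.33 = 1.56 V.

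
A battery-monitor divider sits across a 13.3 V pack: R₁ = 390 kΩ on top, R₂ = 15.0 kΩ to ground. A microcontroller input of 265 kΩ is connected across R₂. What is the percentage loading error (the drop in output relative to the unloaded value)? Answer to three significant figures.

5.17 %

The divider's output (Thévenin) resistance is R₁‖R₂ = 14.44 kΩ.
Fractional drop under load = R_th/(R_th + R_L) = 14.44 / (14.44 + 265) = 0.05169.
So the output falls by 5.17 %.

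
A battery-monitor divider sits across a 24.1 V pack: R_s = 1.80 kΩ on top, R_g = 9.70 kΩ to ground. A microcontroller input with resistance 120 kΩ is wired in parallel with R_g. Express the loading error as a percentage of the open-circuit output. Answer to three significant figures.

1.25 %

The divider's output (Thévenin) resistance is R_s‖R_g = 1.518 kΩ.
Fractional drop under load = R_th/(R_th + R_L) = 1.518 / (1.518 + 120) = 0.01249.
So the output falls by 1.25 %.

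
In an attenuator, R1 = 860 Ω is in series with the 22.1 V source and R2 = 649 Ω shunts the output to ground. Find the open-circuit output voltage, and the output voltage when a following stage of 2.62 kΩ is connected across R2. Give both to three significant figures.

Unloaded: 9.50 V; loaded: 8.33 V

Open-circuit: V = 22.1 × 649/(860 + 649) = 9.50 V.
With the load, R2 becomes R2‖R_L = 520.2 Ω, so V = 22.1 × 520.2/1380 = 8.33 V.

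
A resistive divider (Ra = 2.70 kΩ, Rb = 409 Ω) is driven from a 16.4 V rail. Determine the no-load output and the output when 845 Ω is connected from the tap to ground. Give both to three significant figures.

Unloaded: 2.16 V; loaded: 1.52 V

Open-circuit: V = 16.4 × 409/(2700 + 409) = 2.16 V.
With the load, Rb becomes Rb‖R_L = 275.6 Ω, so V = 16.4 × 275.6/2976 = 1.52 V.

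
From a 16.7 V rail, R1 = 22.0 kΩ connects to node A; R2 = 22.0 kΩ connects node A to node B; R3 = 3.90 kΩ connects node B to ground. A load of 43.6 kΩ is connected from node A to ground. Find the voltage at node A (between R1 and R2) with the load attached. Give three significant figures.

Below node A the series string R2+R3 = 25.90 kΩ sits in parallel with the 43.6 kΩ load: 16.25 kΩ.
V_A = 16.7 × 16.25/(22.0 + 16.25) = 7.09 V.

V ≈ 7.09 V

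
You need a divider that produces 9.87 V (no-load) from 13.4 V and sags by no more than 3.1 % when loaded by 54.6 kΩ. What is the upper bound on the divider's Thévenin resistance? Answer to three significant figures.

Loading drop = R_th/(R_th + R_L) ≤ 0.0310, so R_th ≤ R_L · ε/(1−ε) = 54.6 kΩ × 0.0310/0.9690 = 1.75 kΩ.

R_th ≤ 1.75 kΩ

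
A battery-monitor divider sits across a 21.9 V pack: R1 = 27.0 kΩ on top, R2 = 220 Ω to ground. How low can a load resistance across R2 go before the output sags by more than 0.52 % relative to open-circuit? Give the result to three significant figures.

Output resistance R_th = R1‖R2 = (27000 × 220)/27220 = 218.2 Ω.
The fractional drop is R_th/(R_th + R_L); requiring this ≤ 0.00520 gives R_L ≥ R_th(1/0.00520 − 1) = 218.2 × 191.3 = 41.7 kΩ.

R_L(min) ≈ 41.7 kΩ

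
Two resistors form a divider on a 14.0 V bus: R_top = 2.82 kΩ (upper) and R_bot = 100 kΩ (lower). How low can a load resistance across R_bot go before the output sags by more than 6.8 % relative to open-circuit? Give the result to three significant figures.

R_L(min) ≈ 37.6 kΩ

Output resistance R_th = R_top‖R_bot = (2.82 × 100)/102.8 = 2.743 kΩ.
The fractional drop is R_th/(R_th + R_L); requiring this ≤ 0.0680 gives R_L ≥ R_th(1/0.0680 − 1) = 2.743 × 13.71 = 37.6 kΩ.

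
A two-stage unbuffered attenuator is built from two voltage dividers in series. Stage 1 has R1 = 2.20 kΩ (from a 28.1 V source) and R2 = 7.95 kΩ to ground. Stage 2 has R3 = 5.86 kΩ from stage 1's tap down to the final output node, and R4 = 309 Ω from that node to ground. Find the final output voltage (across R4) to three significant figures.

V_out ≈ 0.862 V

Stage 2 presents R3+R4 = 6169 Ω as a load on stage 1's tap.
Stage 1's lower leg becomes R2‖(R3+R4) = 3474 Ω, so V_mid = 28.1 × 3474/5674 = 17.20 V.
Stage 2 is itself unloaded: V_out = V_mid × R4/(R3+R4) = 17.20 × 309/6169 = 0.862 V.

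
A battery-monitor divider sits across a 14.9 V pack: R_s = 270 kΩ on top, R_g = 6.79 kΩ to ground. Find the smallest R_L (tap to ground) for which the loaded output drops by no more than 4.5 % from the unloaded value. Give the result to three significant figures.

Output resistance R_th = R_s‖R_g = (270 × 6.79)/276.8 = 6.623 kΩ.
The fractional drop is R_th/(R_th + R_L); requiring this ≤ 0.0450 gives R_L ≥ R_th(1/0.0450 − 1) = 6.623 × 21.22 = 141 kΩ.

R_L(min) ≈ 141 kΩ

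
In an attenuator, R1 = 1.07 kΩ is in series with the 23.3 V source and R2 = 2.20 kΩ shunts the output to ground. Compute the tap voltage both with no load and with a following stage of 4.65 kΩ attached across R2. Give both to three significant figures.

Unloaded: 15.7 V; loaded: 13.6 V

Open-circuit: V = 23.3 × 2.20/(1.07 + 2.20) = 15.7 V.
With the load, R2 becomes R2‖R_L = 1.493 kΩ, so V = 23.3 × 1.493/2.563 = 13.6 V.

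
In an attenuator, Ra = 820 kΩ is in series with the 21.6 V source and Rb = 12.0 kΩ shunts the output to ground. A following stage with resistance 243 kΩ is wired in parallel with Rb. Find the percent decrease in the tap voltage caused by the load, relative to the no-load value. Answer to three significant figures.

The divider's output (Thévenin) resistance is Ra‖Rb = 11.83 kΩ.
Fractional drop under load = R_th/(R_th + R_L) = 11.83 / (11.83 + 243) = 0.04641.
So the output falls by 4.64 %.

4.64 %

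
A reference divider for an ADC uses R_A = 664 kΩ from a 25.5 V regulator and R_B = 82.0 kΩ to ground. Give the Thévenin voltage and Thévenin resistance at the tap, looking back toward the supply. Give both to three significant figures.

V_th = 2.80 V, R_th = 73.0 kΩ

V_th is the open-circuit tap voltage: 25.5 × 82.0/(664 + 82.0) = 2.80 V.
With the supply zeroed, R_A and R_B appear in parallel from the tap: R_th = R_A‖R_B = (664 × 82.0)/746.0 = 73.0 kΩ.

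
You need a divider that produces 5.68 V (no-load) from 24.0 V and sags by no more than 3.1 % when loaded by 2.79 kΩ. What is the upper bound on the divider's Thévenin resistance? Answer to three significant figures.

Loading drop = R_th/(R_th + R_L) ≤ 0.0310, so R_th ≤ R_L · ε/(1−ε) = 2.79 kΩ × 0.0310/0.9690 = 89.3 Ω.

R_th ≤ 89.3 Ω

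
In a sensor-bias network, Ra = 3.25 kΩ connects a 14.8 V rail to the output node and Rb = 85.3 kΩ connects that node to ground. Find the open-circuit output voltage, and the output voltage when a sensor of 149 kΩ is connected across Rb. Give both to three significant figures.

Unloaded: 14.3 V; loaded: 14.0 V

Open-circuit: V = 14.8 × 85.3/(3.25 + 85.3) = 14.3 V.
With the load, Rb becomes Rb‖R_L = 54.25 kΩ, so V = 14.8 × 54.25/57.50 = 14.0 V.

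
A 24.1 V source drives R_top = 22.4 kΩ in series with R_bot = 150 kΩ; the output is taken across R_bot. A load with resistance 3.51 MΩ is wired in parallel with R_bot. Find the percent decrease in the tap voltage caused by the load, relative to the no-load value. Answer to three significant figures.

0.552 %

The divider's output (Thévenin) resistance is R_top‖R_bot = 19.49 kΩ.
Fractional drop under load = R_th/(R_th + R_L) = 19.49 / (19.49 + 3510) = 0.005522.
So the output falls by 0.552 %.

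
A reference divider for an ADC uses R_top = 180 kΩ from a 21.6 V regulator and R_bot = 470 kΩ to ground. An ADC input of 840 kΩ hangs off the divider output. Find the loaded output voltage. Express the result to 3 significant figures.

The load sits in parallel with R_bot: R_bot‖R_L = (470 × 840) / (470 + 840) = 301.4 kΩ.
V_out = 21.6 × 301.4 / (180 + 301.4) = 21.6 × 301.4/481.4 = 13.5 V.
(Unloaded it would have been 15.6 V.)

V_out ≈ 13.5 V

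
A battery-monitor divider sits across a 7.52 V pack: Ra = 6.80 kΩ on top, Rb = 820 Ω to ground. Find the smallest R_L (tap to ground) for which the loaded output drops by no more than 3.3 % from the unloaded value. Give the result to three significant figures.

R_L(min) ≈ 21.4 kΩ

Output resistance R_th = Ra‖Rb = (6800 × 820)/7620 = 731.8 Ω.
The fractional drop is R_th/(R_th + R_L); requiring this ≤ 0.0330 gives R_L ≥ R_th(1/0.0330 − 1) = 731.8 × 29.30 = 21.4 kΩ.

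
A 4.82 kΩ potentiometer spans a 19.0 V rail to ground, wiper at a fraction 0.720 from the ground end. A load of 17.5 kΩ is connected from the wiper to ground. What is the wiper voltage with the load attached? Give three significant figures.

The wiper splits the pot into (1−α)R = 1.350 kΩ above and αR = 3.470 kΩ below.
Lower section ‖ load = 2.896 kΩ.
V_wiper = 19.0 × 2.896/(1.350 + 2.896) = 13.0 V.

V ≈ 13.0 V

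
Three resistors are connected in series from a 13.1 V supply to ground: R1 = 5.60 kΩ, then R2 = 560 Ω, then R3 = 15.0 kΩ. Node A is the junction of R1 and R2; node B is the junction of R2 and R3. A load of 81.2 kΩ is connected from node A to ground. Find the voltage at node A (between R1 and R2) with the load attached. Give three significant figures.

V ≈ 9.17 V

Below node A the series string R2+R3 = 15560 Ω sits in parallel with the 81200 Ω load: 13060 Ω.
V_A = 13.1 × 13060/(5600 + 13060) = 9.17 V.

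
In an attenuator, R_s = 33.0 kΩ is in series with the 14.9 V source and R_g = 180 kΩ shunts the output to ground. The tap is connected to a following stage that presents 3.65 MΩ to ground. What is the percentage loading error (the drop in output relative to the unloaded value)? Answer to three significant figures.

0.758 %

The divider's output (Thévenin) resistance is R_s‖R_g = 27.89 kΩ.
Fractional drop under load = R_th/(R_th + R_L) = 27.89 / (27.89 + 3650) = 0.007582.
So the output falls by 0.758 %.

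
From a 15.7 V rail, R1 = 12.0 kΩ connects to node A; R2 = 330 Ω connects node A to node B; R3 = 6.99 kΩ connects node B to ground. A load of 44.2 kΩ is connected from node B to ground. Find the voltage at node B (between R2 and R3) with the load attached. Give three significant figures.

V ≈ 5.16 V

At node B, R3 is in parallel with the load: R3‖R_L = 6036 Ω.
Below node A the resistance is R2 + (R3‖R_L) = 6366 Ω, so V_A = 15.7 × 6366/18370 = 5.442 V.
Then V_B = V_A × (R3‖R_L)/(R2 + R3‖R_L) = 5.442 × 6036/6366 = 5.16 V.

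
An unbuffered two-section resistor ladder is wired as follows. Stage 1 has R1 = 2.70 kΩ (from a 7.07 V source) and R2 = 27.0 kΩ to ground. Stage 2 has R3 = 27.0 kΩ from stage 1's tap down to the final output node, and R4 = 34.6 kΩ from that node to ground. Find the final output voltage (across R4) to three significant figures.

Stage 2 presents R3+R4 = 61.60 kΩ as a load on stage 1's tap.
Stage 1's lower leg becomes R2‖(R3+R4) = 18.77 kΩ, so V_mid = 7.07 × 18.77/21.47 = 6.181 V.
Stage 2 is itself unloaded: V_out = V_mid × R4/(R3+R4) = 6.181 × 34.6/61.60 = 3.47 V.

V_out ≈ 3.47 V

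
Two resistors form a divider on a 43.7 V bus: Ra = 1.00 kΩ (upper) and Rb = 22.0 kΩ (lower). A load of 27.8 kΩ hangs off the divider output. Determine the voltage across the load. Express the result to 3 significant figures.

V_out ≈ 40.4 V

The load sits in parallel with Rb: Rb‖R_L = (22.0 × 27.8) / (22.0 + 27.8) = 12.28 kΩ.
V_out = 43.7 × 12.28 / (1.00 + 12.28) = 43.7 × 12.28/13.28 = 40.4 V.
(Unloaded it would have been 41.8 V.)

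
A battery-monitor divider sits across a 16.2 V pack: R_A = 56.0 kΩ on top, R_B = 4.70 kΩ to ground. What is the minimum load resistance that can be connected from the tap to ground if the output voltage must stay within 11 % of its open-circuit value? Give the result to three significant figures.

R_L(min) ≈ 35.1 kΩ

Output resistance R_th = R_A‖R_B = (56.0 × 4.70)/60.70 = 4.336 kΩ.
The fractional drop is R_th/(R_th + R_L); requiring this ≤ 0.110 gives R_L ≥ R_th(1/0.110 − 1) = 4.336 × 8.091 = 35.1 kΩ.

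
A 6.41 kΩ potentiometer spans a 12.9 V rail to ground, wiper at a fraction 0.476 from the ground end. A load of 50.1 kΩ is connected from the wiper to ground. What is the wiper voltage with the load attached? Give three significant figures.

The wiper splits the pot into (1−α)R = 3.359 kΩ above and αR = 3.051 kΩ below.
Lower section ‖ load = 2.876 kΩ.
V_wiper = 12.9 × 2.876/(3.359 + 2.876) = 5.95 V.

V ≈ 5.95 V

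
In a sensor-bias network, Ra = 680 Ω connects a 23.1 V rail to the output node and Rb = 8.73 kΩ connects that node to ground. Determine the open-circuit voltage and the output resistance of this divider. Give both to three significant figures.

V_th = 21.4 V, R_th = 631 Ω

V_th is the open-circuit tap voltage: 23.1 × 8730/(680 + 8730) = 21.4 V.
With the supply zeroed, Ra and Rb appear in parallel from the tap: R_th = Ra‖Rb = (680 × 8730)/9410 = 631 Ω.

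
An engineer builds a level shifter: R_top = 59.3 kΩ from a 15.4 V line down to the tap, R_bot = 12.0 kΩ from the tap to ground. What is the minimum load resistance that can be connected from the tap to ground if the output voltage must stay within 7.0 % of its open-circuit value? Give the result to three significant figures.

R_L(min) ≈ 133 kΩ

Output resistance R_th = R_top‖R_bot = (59.3 × 12.0)/71.30 = 9.980 kΩ.
The fractional drop is R_th/(R_th + R_L); requiring this ≤ 0.0700 gives R_L ≥ R_th(1/0.0700 − 1) = 9.980 × 13.29 = 133 kΩ.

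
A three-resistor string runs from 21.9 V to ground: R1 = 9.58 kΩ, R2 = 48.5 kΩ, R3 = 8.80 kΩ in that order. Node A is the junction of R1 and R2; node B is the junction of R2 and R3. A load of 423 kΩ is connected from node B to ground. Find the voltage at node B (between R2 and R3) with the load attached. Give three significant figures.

At node B, R3 is in parallel with the load: R3‖R_L = 8.621 kΩ.
Below node A the resistance is R2 + (R3‖R_L) = 57.12 kΩ, so V_A = 21.9 × 57.12/66.70 = 18.75 V.
Then V_B = V_A × (R3‖R_L)/(R2 + R3‖R_L) = 18.75 × 8.621/57.12 = 2.83 V.

V ≈ 2.83 V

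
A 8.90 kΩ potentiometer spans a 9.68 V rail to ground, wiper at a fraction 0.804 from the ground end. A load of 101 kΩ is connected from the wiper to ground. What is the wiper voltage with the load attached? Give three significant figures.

The wiper splits the pot into (1−α)R = 1.744 kΩ above and αR = 7.156 kΩ below.
Lower section ‖ load = 6.682 kΩ.
V_wiper = 9.68 × 6.682/(1.744 + 6.682) = 7.68 V.

V ≈ 7.68 V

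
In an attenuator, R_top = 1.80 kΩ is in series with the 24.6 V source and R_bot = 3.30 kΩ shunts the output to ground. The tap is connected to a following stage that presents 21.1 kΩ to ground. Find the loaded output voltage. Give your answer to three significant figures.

The load sits in parallel with R_bot: R_bot‖R_L = (3.30 × 21.1) / (3.30 + 21.1) = 2.854 kΩ.
V_out = 24.6 × 2.854 / (1.80 + 2.854) = 24.6 × 2.854/4.654 = 15.1 V.
(Unloaded it would have been 15.9 V.)

V_out ≈ 15.1 V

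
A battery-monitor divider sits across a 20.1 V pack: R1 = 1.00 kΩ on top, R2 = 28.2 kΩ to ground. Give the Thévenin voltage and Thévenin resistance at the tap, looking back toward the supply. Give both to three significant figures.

V_th = 19.4 V, R_th = 966 Ω

V_th is the open-circuit tap voltage: 20.1 × 28.2/(1.00 + 28.2) = 19.4 V.
With the supply zeroed, R1 and R2 appear in parallel from the tap: R_th = R1‖R2 = (1.00 × 28.2)/29.20 = 966 Ω.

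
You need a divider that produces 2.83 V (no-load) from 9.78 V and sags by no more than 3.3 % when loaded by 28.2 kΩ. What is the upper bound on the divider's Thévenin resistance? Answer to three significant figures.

R_th ≤ 962 Ω

Loading drop = R_th/(R_th + R_L) ≤ 0.0330, so R_th ≤ R_L · ε/(1−ε) = 28.2 kΩ × 0.0330/0.9670 = 962 Ω.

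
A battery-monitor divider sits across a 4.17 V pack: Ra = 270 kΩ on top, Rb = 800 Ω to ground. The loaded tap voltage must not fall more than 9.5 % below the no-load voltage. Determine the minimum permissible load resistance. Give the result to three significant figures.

Output resistance R_th = Ra‖Rb = (270000 × 800)/270800 = 797.6 Ω.
The fractional drop is R_th/(R_th + R_L); requiring this ≤ 0.0950 gives R_L ≥ R_th(1/0.0950 − 1) = 797.6 × 9.526 = 7.60 kΩ.

R_L(min) ≈ 7.60 kΩ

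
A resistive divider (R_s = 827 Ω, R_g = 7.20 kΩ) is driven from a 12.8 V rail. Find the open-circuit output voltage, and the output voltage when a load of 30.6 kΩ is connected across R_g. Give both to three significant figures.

Unloaded: 11.5 V; loaded: 11.2 V

Open-circuit: V = 12.8 × 7200/(827 + 7200) = 11.5 V.
With the load, R_g becomes R_g‖R_L = 5829 Ω, so V = 12.8 × 5829/6656 = 11.2 V.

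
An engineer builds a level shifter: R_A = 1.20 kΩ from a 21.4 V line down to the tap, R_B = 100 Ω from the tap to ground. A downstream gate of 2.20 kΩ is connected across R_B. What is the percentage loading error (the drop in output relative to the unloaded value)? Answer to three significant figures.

4.03 %

The divider's output (Thévenin) resistance is R_A‖R_B = 92.31 Ω.
Fractional drop under load = R_th/(R_th + R_L) = 92.31 / (92.31 + 2200) = 0.04027.
So the output falls by 4.03 %.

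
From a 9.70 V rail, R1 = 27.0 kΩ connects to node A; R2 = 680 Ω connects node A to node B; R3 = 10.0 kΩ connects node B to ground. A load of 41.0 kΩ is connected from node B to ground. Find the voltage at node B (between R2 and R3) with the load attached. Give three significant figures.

V ≈ 2.18 V

At node B, R3 is in parallel with the load: R3‖R_L = 8039 Ω.
Below node A the resistance is R2 + (R3‖R_L) = 8719 Ω, so V_A = 9.70 × 8719/35720 = 2.368 V.
Then V_B = V_A × (R3‖R_L)/(R2 + R3‖R_L) = 2.368 × 8039/8719 = 2.18 V.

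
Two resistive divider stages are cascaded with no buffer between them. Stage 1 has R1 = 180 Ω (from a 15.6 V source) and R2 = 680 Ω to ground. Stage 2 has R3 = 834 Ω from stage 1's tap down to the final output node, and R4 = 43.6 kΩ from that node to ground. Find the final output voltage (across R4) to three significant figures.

Stage 2 presents R3+R4 = 44430 Ω as a load on stage 1's tap.
Stage 1's lower leg becomes R2‖(R3+R4) = 669.8 Ω, so V_mid = 15.6 × 669.8/849.8 = 12.30 V.
Stage 2 is itself unloaded: V_out = V_mid × R4/(R3+R4) = 12.30 × 43600/44430 = 12.1 V.

V_out ≈ 12.1 V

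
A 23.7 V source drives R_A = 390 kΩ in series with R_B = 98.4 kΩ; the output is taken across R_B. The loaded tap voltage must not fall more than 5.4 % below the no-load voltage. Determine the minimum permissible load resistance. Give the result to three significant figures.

Output resistance R_th = R_A‖R_B = (390 × 98.4)/488.4 = 78.57 kΩ.
The fractional drop is R_th/(R_th + R_L); requiring this ≤ 0.0540 gives R_L ≥ R_th(1/0.0540 − 1) = 78.57 × 17.52 = 1.38 MΩ.

R_L(min) ≈ 1.38 MΩ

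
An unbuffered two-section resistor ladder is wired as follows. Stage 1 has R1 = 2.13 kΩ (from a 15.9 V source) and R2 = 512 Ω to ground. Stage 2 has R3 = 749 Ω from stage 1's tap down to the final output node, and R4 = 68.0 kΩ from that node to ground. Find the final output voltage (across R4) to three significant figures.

V_out ≈ 3.03 V

Stage 2 presents R3+R4 = 68750 Ω as a load on stage 1's tap.
Stage 1's lower leg becomes R2‖(R3+R4) = 508.2 Ω, so V_mid = 15.9 × 508.2/2638 = 3.063 V.
Stage 2 is itself unloaded: V_out = V_mid × R4/(R3+R4) = 3.063 × 68000/68750 = 3.03 V.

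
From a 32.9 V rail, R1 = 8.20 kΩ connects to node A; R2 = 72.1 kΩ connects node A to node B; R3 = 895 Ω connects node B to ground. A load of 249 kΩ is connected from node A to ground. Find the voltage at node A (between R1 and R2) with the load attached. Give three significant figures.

Below node A the series string R2+R3 = 73000 Ω sits in parallel with the 249000 Ω load: 56450 Ω.
V_A = 32.9 × 56450/(8200 + 56450) = 28.7 V.

V ≈ 28.7 V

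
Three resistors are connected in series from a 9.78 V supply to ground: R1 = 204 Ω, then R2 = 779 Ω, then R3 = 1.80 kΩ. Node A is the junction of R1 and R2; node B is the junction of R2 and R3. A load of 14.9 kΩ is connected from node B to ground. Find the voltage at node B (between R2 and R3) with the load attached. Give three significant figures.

V ≈ 6.07 V

At node B, R3 is in parallel with the load: R3‖R_L = 1606 Ω.
Below node A the resistance is R2 + (R3‖R_L) = 2385 Ω, so V_A = 9.78 × 2385/2589 = 9.009 V.
Then V_B = V_A × (R3‖R_L)/(R2 + R3‖R_L) = 9.009 × 1606/2385 = 6.07 V.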